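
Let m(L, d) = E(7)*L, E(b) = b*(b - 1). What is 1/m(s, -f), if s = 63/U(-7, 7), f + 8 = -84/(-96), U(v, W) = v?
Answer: -1/378 ≈ -0.0026455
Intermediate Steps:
f = -57/8 (f = -8 - 84/(-96) = -8 - 84*(-1/96) = -8 + 7/8 = -57/8 ≈ -7.1250)
E(b) = b*(-1 + b)
s = -9 (s = 63/(-7) = 63*(-1/7) = -9)
m(L, d) = 42*L (m(L, d) = (7*(-1 + 7))*L = (7*6)*L = 42*L)
1/m(s, -f) = 1/(42*(-9)) = 1/(-378) = -1/378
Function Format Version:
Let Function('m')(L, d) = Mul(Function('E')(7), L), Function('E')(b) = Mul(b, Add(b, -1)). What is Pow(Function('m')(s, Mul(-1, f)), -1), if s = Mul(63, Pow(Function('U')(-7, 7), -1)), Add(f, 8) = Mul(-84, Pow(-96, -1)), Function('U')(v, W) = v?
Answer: Rational(-1, 378) ≈ -0.0026455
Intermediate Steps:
f = Rational(-57, 8) (f = Add(-8, Mul(-84, Pow(-96, -1))) = Add(-8, Mul(-84, Rational(-1, 96))) = Add(-8, Rational(7, 8)) = Rational(-57, 8) ≈ -7.1250)
Function('E')(b) = Mul(b, Add(-1, b))
s = -9 (s = Mul(63, Pow(-7, -1)) = Mul(63, Rational(-1, 7)) = -9)
Function('m')(L, d) = Mul(42, L) (Function('m')(L, d) = Mul(Mul(7, Add(-1, 7)), L) = Mul(Mul(7, 6), L) = Mul(42, L))
Pow(Function('m')(s, Mul(-1, f)), -1) = Pow(Mul(42, -9), -1) = Pow(-378, -1) = Rational(-1, 378)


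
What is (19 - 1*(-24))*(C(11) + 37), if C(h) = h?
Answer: 2064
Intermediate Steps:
(19 - 1*(-24))*(C(11) + 37) = (19 - 1*(-24))*(11 + 37) = (19 + 24)*48 = 43*48 = 2064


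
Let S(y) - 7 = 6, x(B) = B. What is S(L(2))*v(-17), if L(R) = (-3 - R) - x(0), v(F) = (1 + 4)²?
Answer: 325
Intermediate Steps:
v(F) = 25 (v(F) = 5² = 25)
L(R) = -3 - R (L(R) = (-3 - R) - 1*0 = (-3 - R) + 0 = -3 - R)
S(y) = 13 (S(y) = 7 + 6 = 13)
S(L(2))*v(-17) = 13*25 = 325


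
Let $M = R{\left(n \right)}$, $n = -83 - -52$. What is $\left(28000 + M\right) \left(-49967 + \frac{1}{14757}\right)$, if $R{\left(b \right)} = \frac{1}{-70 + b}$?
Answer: $- \frac{2085261877540982}{1490457} \approx -1.3991 \cdot 10^{9}$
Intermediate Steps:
$n = -31$ ($n = -83 + 52 = -31$)
$M = - \frac{1}{101}$ ($M = \frac{1}{-70 - 31} = \frac{1}{-101} = - \frac{1}{101} \approx -0.009901$)
$\left(28000 + M\right) \left(-49967 + \frac{1}{14757}\right) = \left(28000 - \frac{1}{101}\right) \left(-49967 + \frac{1}{14757}\right) = \frac{2827999 \left(-49967 + \frac{1}{14757}\right)}{101} = \frac{2827999}{101} \left(- \frac{737363018}{14757}\right) = - \frac{2085261877540982}{1490457}$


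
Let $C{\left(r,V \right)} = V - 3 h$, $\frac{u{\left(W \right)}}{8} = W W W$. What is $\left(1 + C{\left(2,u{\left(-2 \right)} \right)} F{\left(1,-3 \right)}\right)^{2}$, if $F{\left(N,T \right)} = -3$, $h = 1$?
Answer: $40804$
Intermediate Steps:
$u{\left(W \right)} = 8 W^{3}$ ($u{\left(W \right)} = 8 W W W = 8 W^{2} W = 8 W^{3}$)
$C{\left(r,V \right)} = -3 + V$ ($C{\left(r,V \right)} = V - 3 = -3 + V$)
$\left(1 + C{\left(2,u{\left(-2 \right)} \right)} F{\left(1,-3 \right)}\right)^{2} = \left(1 + \left(-3 + 8 \left(-2\right)^{3}\right) \left(-3\right)\right)^{2} = \left(1 + \left(-3 + 8 \left(-8\right)\right) \left(-3\right)\right)^{2} = \left(1 + \left(-3 - 64\right) \left(-3\right)\right)^{2} = \left(1 - -201\right)^{2} = \left(1 + 201\right)^{2} = 202^{2} = 40804$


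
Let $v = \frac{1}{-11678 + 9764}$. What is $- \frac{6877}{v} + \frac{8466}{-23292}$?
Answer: $\frac{51097126385}{3882} \approx 1.3163 \cdot 10^{7}$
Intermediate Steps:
$v = - \frac{1}{1914}$ ($v = \frac{1}{-1914} = - \frac{1}{1914} \approx -0.00052247$)
$- \frac{6877}{v} + \frac{8466}{-23292} = - \frac{6877}{- \frac{1}{1914}} + \frac{8466}{-23292} = \left(-6877\right) \left(-1914\right) + 8466 \left(- \frac{1}{23292}\right) = 13162578 - \frac{1411}{3882} = \frac{51097126385}{3882}$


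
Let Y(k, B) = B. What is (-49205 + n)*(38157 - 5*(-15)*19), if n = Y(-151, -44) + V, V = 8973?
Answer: -1594204632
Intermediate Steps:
n = 8929 (n = -44 + 8973 = 8929)
(-49205 + n)*(38157 - 5*(-15)*19) = (-49205 + 8929)*(38157 - 5*(-15)*19) = -40276*(38157 + 75*19) = -40276*(38157 + 1425) = -40276*39582 = -1594204632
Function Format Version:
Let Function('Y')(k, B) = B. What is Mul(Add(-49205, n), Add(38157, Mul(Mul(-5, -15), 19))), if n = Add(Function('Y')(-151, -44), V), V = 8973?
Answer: -1594204632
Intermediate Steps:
n = 8929 (n = Add(-44, 8973) = 8929)
Mul(Add(-49205, n), Add(38157, Mul(Mul(-5, -15), 19))) = Mul(Add(-49205, 8929), Add(38157, Mul(Mul(-5, -15), 19))) = Mul(-40276, Add(38157, Mul(75, 19))) = Mul(-40276, Add(38157, 1425)) = Mul(-40276, 39582) = -1594204632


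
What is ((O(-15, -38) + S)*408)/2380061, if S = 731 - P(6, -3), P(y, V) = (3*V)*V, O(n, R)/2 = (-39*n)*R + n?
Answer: -17864688/2380061 ≈ -7.5060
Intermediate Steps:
O(n, R) = 2*n - 78*R*n (O(n, R) = 2*((-39*n)*R + n) = 2*(-39*R*n + n) = 2*(n - 39*R*n) = 2*n - 78*R*n)
P(y, V) = 3*V²
S = 704 (S = 731 - 3*(-3)² = 731 - 3*9 = 731 - 1*27 = 731 - 27 = 704)
((O(-15, -38) + S)*408)/2380061 = ((2*(-15)*(1 - 39*(-38)) + 704)*408)/2380061 = ((2*(-15)*(1 + 1482) + 704)*408)*(1/2380061) = ((2*(-15)*1483 + 704)*408)*(1/2380061) = ((-44490 + 704)*408)*(1/2380061) = -43786*408*(1/2380061) = -17864688*1/2380061 = -17864688/2380061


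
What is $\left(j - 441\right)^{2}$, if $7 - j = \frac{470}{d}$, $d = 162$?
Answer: $\frac{1252381321}{6561} \approx 1.9088 \cdot 10^{5}$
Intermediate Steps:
$j = \frac{332}{81}$ ($j = 7 - \frac{470}{162} = 7 - 470 \cdot \frac{1}{162} = 7 - \frac{235}{81} = \frac{332}{81} \approx 4.0988$)
$\left(j - 441\right)^{2} = \left(\frac{332}{81} - 441\right)^{2} = \left(- \frac{35389}{81}\right)^{2} = \frac{1252381321}{6561}$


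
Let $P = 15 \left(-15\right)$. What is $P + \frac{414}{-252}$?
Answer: $- \frac{3173}{14} \approx -226.64$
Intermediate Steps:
$P = -225$
$P + \frac{414}{-252} = -225 + \frac{414}{-252} = -225 + 414 \left(- \frac{1}{252}\right) = -225 - \frac{23}{14} = - \frac{3173}{14}$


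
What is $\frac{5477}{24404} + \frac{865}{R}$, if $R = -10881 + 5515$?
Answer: $\frac{4140061}{65475932} \approx 0.06323$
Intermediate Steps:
$R = -5366$
$\frac{5477}{24404} + \frac{865}{R} = \frac{5477}{24404} + \frac{865}{-5366} = 5477 \cdot \frac{1}{24404} + 865 \left(- \frac{1}{5366}\right) = \frac{5477}{24404} - \frac{865}{5366} = \frac{4140061}{65475932}$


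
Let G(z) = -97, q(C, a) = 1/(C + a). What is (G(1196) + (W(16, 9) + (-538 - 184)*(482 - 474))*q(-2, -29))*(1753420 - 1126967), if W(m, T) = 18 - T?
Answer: 1729010280/31 ≈ 5.5775e+7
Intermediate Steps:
(G(1196) + (W(16, 9) + (-538 - 184)*(482 - 474))*q(-2, -29))*(1753420 - 1126967) = (-97 + ((18 - 1*9) + (-538 - 184)*(482 - 474))/(-2 - 29))*(1753420 - 1126967) = (-97 + ((18 - 9) - 722*8)/(-31))*626453 = (-97 + (9 - 5776)*(-1/31))*626453 = (-97 - 5767*(-1/31))*626453 = (-97 + 5767/31)*626453 = (2760/31)*626453 = 1729010280/31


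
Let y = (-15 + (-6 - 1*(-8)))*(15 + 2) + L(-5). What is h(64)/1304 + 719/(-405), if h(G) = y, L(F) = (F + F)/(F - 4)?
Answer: -1026631/528120 ≈ -1.9439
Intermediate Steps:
L(F) = 2*F/(-4 + F) (L(F) = (2*F)/(-4 + F) = 2*F/(-4 + F))
y = -1979/9 (y = (-15 + (-6 - 1*(-8)))*(15 + 2) + 2*(-5)/(-4 - 5) = (-15 + (-6 + 8))*17 + 2*(-5)/(-9) = (-15 + 2)*17 + 2*(-5)*(-1/9) = -13*17 + 10/9 = -221 + 10/9 = -1979/9 ≈ -219.89)
h(G) = -1979/9
h(64)/1304 + 719/(-405) = -1979/9/1304 + 719/(-405) = -1979/9*1/1304 + 719*(-1/405) = -1979/11736 - 719/405 = -1026631/528120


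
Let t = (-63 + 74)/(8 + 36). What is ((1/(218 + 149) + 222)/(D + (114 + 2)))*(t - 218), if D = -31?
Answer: -14192945/24956 ≈ -568.72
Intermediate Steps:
t = ¼ (t = 11/44 = 11*(1/44) = ¼ ≈ 0.25000)
((1/(218 + 149) + 222)/(D + (114 + 2)))*(t - 218) = ((1/(218 + 149) + 222)/(-31 + (114 + 2)))*(¼ - 218) = ((1/367 + 222)/(-31 + 116))*(-871/4) = ((1/367 + 222)/85)*(-871/4) = ((81475/367)*(1/85))*(-871/4) = (16295/6239)*(-871/4) = -14192945/24956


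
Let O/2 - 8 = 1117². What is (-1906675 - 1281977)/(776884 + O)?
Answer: -1594326/1636139 ≈ -0.97444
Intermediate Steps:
O = 2495394 (O = 16 + 2*1117² = 16 + 2*1247689 = 16 + 2495378 = 2495394)
(-1906675 - 1281977)/(776884 + O) = (-1906675 - 1281977)/(776884 + 2495394) = -3188652/3272278 = -3188652*1/3272278 = -1594326/1636139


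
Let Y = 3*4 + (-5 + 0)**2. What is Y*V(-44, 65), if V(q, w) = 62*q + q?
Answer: -102564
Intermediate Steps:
V(q, w) = 63*q
Y = 37 (Y = 12 + (-5)**2 = 12 + 25 = 37)
Y*V(-44, 65) = 37*(63*(-44)) = 37*(-2772) = -102564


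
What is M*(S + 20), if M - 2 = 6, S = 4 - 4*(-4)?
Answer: 320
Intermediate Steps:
S = 20 (S = 4 + 16 = 20)
M = 8 (M = 2 + 6 = 8)
M*(S + 20) = 8*(20 + 20) = 8*40 = 320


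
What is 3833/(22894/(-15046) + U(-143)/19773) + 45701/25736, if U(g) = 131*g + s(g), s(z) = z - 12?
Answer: -4885664170951699/3160689245960 ≈ -1545.8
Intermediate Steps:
s(z) = -12 + z
U(g) = -12 + 132*g (U(g) = 131*g + (-12 + g) = -12 + 132*g)
3833/(22894/(-15046) + U(-143)/19773) + 45701/25736 = 3833/(22894/(-15046) + (-12 + 132*(-143))/19773) + 45701/25736 = 3833/(22894*(-1/15046) + (-12 - 18876)*(1/19773)) + 45701*(1/25736) = 3833/(-11447/7523 - 18888*1/19773) + 45701/25736 = 3833/(-11447/7523 - 6296/6591) + 45701/25736 = 3833/(-122811985/49584093) + 45701/25736 = 3833*(-49584093/122811985) + 45701/25736 = -190055828469/122811985 + 45701/25736 = -4885664170951699/3160689245960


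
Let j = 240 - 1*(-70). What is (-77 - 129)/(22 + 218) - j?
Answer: -37303/120 ≈ -310.86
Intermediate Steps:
j = 310 (j = 240 + 70 = 310)
(-77 - 129)/(22 + 218) - j = (-77 - 129)/(22 + 218) - 1*310 = -206/240 - 310 = -206*1/240 - 310 = -103/120 - 310 = -37303/120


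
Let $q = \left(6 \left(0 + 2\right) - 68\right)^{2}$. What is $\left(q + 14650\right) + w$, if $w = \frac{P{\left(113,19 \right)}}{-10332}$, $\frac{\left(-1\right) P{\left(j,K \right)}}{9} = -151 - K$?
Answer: $\frac{10209079}{574} \approx 17786.0$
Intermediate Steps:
$P{\left(j,K \right)} = 1359 + 9 K$ ($P{\left(j,K \right)} = - 9 \left(-151 - K\right) = 1359 + 9 K$)
$w = - \frac{85}{574}$ ($w = \frac{1359 + 9 \cdot 19}{-10332} = \left(1359 + 171\right) \left(- \frac{1}{10332}\right) = 1530 \left(- \frac{1}{10332}\right) = - \frac{85}{574} \approx -0.14808$)
$q = 3136$ ($q = \left(6 \cdot 2 - 68\right)^{2} = \left(12 - 68\right)^{2} = \left(-56\right)^{2} = 3136$)
$\left(q + 14650\right) + w = \left(3136 + 14650\right) - \frac{85}{574} = 17786 - \frac{85}{574} = \frac{10209079}{574}$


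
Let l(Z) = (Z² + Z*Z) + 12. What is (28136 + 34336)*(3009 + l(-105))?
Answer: 1566235512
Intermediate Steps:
l(Z) = 12 + 2*Z² (l(Z) = (Z² + Z²) + 12 = 2*Z² + 12 = 12 + 2*Z²)
(28136 + 34336)*(3009 + l(-105)) = (28136 + 34336)*(3009 + (12 + 2*(-105)²)) = 62472*(3009 + (12 + 2*11025)) = 62472*(3009 + (12 + 22050)) = 62472*(3009 + 22062) = 62472*25071 = 1566235512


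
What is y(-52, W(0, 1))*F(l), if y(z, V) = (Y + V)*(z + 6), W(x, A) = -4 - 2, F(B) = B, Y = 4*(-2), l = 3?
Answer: 1932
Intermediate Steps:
Y = -8
W(x, A) = -6
y(z, V) = (-8 + V)*(6 + z) (y(z, V) = (-8 + V)*(z + 6) = (-8 + V)*(6 + z))
y(-52, W(0, 1))*F(l) = (-48 - 8*(-52) + 6*(-6) - 6*(-52))*3 = (-48 + 416 - 36 + 312)*3 = 644*3 = 1932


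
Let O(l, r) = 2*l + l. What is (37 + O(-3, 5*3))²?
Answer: 784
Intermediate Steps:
O(l, r) = 3*l
(37 + O(-3, 5*3))² = (37 + 3*(-3))² = (37 - 9)² = 28² = 784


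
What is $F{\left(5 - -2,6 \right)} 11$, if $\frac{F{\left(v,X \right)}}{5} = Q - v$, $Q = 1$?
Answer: $-330$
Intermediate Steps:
$F{\left(v,X \right)} = 5 - 5 v$ ($F{\left(v,X \right)} = 5 \left(1 - v\right) = 5 - 5 v$)
$F{\left(5 - -2,6 \right)} 11 = \left(5 - 5 \left(5 - -2\right)\right) 11 = \left(5 - 5 \left(5 + 2\right)\right) 11 = \left(5 - 35\right) 11 = \left(-30\right) 11 = -330$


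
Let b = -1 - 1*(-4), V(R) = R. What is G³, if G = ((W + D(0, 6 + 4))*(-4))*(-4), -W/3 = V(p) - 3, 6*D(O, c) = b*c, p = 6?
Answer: -262144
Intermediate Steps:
b = 3 (b = -1 + 4 = 3)
D(O, c) = c/2 (D(O, c) = (3*c)/6 = c/2)
W = -9 (W = -3*(6 - 3) = -3*3 = -9)
G = -64 (G = ((-9 + (6 + 4)/2)*(-4))*(-4) = ((-9 + (½)*10)*(-4))*(-4) = ((-9 + 5)*(-4))*(-4) = -4*(-4)*(-4) = 16*(-4) = -64)
G³ = (-64)³ = -262144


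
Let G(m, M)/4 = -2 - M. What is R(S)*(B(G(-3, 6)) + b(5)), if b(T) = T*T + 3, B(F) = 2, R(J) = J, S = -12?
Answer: -360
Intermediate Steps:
G(m, M) = -8 - 4*M (G(m, M) = 4*(-2 - M) = -8 - 4*M)
b(T) = 3 + T**2 (b(T) = T**2 + 3 = 3 + T**2)
R(S)*(B(G(-3, 6)) + b(5)) = -12*(2 + (3 + 5**2)) = -12*(2 + (3 + 25)) = -12*(2 + 28) = -12*30 = -360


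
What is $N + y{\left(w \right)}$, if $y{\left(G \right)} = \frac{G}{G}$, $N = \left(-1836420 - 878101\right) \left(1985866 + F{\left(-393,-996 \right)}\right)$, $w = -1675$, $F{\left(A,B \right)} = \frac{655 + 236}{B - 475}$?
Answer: $- \frac{7929680447793924}{1471} \approx -5.3907 \cdot 10^{12}$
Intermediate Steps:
$F{\left(A,B \right)} = \frac{891}{-475 + B}$
$N = - \frac{7929680447795395}{1471}$ ($N = \left(-1836420 - 878101\right) \left(1985866 + \frac{891}{-475 - 996}\right) = - 2714521 \left(1985866 + \frac{891}{-1471}\right) = - 2714521 \left(1985866 + 891 \left(- \frac{1}{1471}\right)\right) = - 2714521 \left(1985866 - \frac{891}{1471}\right) = \left(-2714521\right) \frac{2921207995}{1471} = - \frac{7929680447795395}{1471} \approx -5.3907 \cdot 10^{12}$)
$y{\left(G \right)} = 1$
$N + y{\left(w \right)} = - \frac{7929680447795395}{1471} + 1 = - \frac{7929680447793924}{1471}$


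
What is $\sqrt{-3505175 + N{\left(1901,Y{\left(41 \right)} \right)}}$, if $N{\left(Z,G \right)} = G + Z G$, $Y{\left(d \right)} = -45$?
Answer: $61 i \sqrt{965} \approx 1894.9 i$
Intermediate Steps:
$N{\left(Z,G \right)} = G + G Z$
$\sqrt{-3505175 + N{\left(1901,Y{\left(41 \right)} \right)}} = \sqrt{-3505175 - 45 \left(1 + 1901\right)} = \sqrt{-3505175 - 85590} = \sqrt{-3590765} = 61 i \sqrt{965}$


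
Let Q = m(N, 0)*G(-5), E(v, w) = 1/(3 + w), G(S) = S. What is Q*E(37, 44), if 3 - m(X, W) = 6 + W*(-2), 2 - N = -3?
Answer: 15/47 ≈ 0.31915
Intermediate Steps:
N = 5 (N = 2 - 1*(-3) = 2 + 3 = 5)
m(X, W) = -3 + 2*W (m(X, W) = 3 - (6 + W*(-2)) = 3 - (6 - 2*W) = 3 + (-6 + 2*W) = -3 + 2*W)
Q = 15 (Q = (-3 + 2*0)*(-5) = (-3 + 0)*(-5) = -3*(-5) = 15)
Q*E(37, 44) = 15/(3 + 44) = 15/47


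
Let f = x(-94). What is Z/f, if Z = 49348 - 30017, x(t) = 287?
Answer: 19331/287 ≈ 67.355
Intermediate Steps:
Z = 19331
f = 287
Z/f = 19331/287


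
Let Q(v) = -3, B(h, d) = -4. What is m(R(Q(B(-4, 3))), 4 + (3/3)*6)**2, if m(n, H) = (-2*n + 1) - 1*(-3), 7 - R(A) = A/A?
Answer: 64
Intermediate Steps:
R(A) = 6 (R(A) = 7 - A/A = 7 - 1*1 = 7 - 1 = 6)
m(n, H) = 4 - 2*n (m(n, H) = (1 - 2*n) + 3 = 4 - 2*n)
m(R(Q(B(-4, 3))), 4 + (3/3)*6)**2 = (4 - 2*6)**2 = (4 - 12)**2 = (-8)**2 = 64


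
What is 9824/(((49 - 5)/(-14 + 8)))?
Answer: -14736/11 ≈ -1339.6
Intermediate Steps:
9824/(((49 - 5)/(-14 + 8))) = 9824/((44/(-6))) = 9824/((-1/6*44)) = 9824/(-22/3) = 9824*(-3/22) = -14736/11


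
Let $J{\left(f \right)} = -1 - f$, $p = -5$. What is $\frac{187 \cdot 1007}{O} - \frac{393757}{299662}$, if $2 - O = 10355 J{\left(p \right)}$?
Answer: $- \frac{18184419746}{3102850179} \approx -5.8605$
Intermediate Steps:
$O = -41418$ ($O = 2 - 10355 \left(-1 - -5\right) = 2 - 10355 \left(-1 + 5\right) = 2 - 10355 \cdot 4 = 2 - 41420 = -41418$)
$\frac{187 \cdot 1007}{O} - \frac{393757}{299662} = \frac{187 \cdot 1007}{-41418} - \frac{393757}{299662} = 188309 \left(- \frac{1}{41418}\right) - \frac{393757}{299662} = - \frac{188309}{41418} - \frac{393757}{299662} = - \frac{18184419746}{3102850179}$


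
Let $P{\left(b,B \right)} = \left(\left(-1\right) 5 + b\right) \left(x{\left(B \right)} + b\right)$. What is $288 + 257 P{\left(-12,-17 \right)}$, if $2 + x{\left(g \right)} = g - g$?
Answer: $61454$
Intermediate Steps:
$x{\left(g \right)} = -2$ ($x{\left(g \right)} = -2 + \left(g - g\right) = -2 + 0 = -2$)
$P{\left(b,B \right)} = \left(-5 + b\right) \left(-2 + b\right)$ ($P{\left(b,B \right)} = \left(\left(-1\right) 5 + b\right) \left(-2 + b\right) = \left(-5 + b\right) \left(-2 + b\right)$)
$288 + 257 P{\left(-12,-17 \right)} = 288 + 257 \left(10 + \left(-12\right)^{2} - -84\right) = 288 + 257 \left(10 + 144 + 84\right) = 288 + 257 \cdot 238 = 288 + 61166 = 61454$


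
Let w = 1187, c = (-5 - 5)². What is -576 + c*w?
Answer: 118124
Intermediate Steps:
c = 100 (c = (-10)² = 100)
-576 + c*w = -576 + 100*1187 = -576 + 118700 = 118124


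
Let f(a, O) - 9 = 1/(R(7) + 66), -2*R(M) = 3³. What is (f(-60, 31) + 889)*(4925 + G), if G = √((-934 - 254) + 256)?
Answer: 92877620/21 + 188584*I*√233/105 ≈ 4.4227e+6 + 27415.0*I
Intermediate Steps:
R(M) = -27/2 (R(M) = -½*3³ = -½*27 = -27/2)
f(a, O) = 947/105 (f(a, O) = 9 + 1/(-27/2 + 66) = 9 + 1/(105/2) = 9 + 2/105 = 947/105)
G = 2*I*√233 (G = √(-1188 + 256) = √(-932) = 2*I*√233 ≈ 30.529*I)
(f(-60, 31) + 889)*(4925 + G) = (947/105 + 889)*(4925 + 2*I*√233) = 94292*(4925 + 2*I*√233)/105 = 92877620/21 + 188584*I*√233/105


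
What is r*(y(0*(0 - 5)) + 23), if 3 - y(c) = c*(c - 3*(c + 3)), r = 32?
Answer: 832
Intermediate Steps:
y(c) = 3 - c*(-9 - 2*c) (y(c) = 3 - c*(c - 3*(c + 3)) = 3 - c*(c - 3*(3 + c)) = 3 - c*(c + (-9 - 3*c)) = 3 - c*(-9 - 2*c))
r*(y(0*(0 - 5)) + 23) = 32*((3 + 2*(0*(0 - 5))² + 9*(0*(0 - 5))) + 23) = 32*((3 + 2*(0*(-5))² + 9*(0*(-5))) + 23) = 32*((3 + 2*0² + 9*0) + 23) = 32*((3 + 2*0 + 0) + 23) = 32*((3 + 0 + 0) + 23) = 32*(3 + 23) = 32*26 = 832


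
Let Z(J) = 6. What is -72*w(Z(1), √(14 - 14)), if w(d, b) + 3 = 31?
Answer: -2016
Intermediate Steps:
w(d, b) = 28 (w(d, b) = -3 + 31 = 28)
-72*w(Z(1), √(14 - 14)) = -72*28 = -2016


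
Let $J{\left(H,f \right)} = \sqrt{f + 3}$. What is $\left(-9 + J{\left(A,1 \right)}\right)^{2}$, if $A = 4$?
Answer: $49$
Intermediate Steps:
$J{\left(H,f \right)} = \sqrt{3 + f}$
$\left(-9 + J{\left(A,1 \right)}\right)^{2} = \left(-9 + \sqrt{3 + 1}\right)^{2} = \left(-9 + \sqrt{4}\right)^{2} = \left(-9 + 2\right)^{2} = \left(-7\right)^{2} = 49$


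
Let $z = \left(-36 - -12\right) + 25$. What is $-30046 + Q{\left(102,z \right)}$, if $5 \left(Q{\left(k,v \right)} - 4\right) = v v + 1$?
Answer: $- \frac{150208}{5} \approx -30042.0$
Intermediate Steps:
$z = 1$ ($z = \left(-36 + 12\right) + 25 = -24 + 25 = 1$)
$Q{\left(k,v \right)} = \frac{21}{5} + \frac{v^{2}}{5}$ ($Q{\left(k,v \right)} = 4 + \frac{v v + 1}{5} = 4 + \frac{v^{2} + 1}{5} = 4 + \frac{1 + v^{2}}{5} = 4 + \left(\frac{1}{5} + \frac{v^{2}}{5}\right) = \frac{21}{5} + \frac{v^{2}}{5}$)
$-30046 + Q{\left(102,z \right)} = -30046 + \left(\frac{21}{5} + \frac{1^{2}}{5}\right) = -30046 + \left(\frac{21}{5} + \frac{1}{5} \cdot 1\right) = -30046 + \left(\frac{21}{5} + \frac{1}{5}\right) = -30046 + \frac{22}{5} = - \frac{150208}{5}$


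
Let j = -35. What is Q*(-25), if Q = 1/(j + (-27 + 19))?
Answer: 25/43 ≈ 0.58140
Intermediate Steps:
Q = -1/43 (Q = 1/(-35 + (-27 + 19)) = 1/(-35 - 8) = 1/(-43) = -1/43 ≈ -0.023256)
Q*(-25) = -1/43*(-25) = 25/43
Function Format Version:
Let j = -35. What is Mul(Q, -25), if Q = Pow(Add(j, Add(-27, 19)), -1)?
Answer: Rational(25, 43) ≈ 0.58140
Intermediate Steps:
Q = Rational(-1, 43) (Q = Pow(Add(-35, Add(-27, 19)), -1) = Pow(Add(-35, -8), -1) = Pow(-43, -1) = Rational(-1, 43) ≈ -0.023256)
Mul(Q, -25) = Mul(Rational(-1, 43), -25) = Rational(25, 43)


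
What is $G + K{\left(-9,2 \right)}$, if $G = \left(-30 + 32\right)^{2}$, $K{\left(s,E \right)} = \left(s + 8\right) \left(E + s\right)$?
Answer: $11$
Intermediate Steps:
$K{\left(s,E \right)} = \left(8 + s\right) \left(E + s\right)$
$G = 4$ ($G = 2^{2} = 4$)
$G + K{\left(-9,2 \right)} = 4 + \left(\left(-9\right)^{2} + 8 \cdot 2 + 8 \left(-9\right) + 2 \left(-9\right)\right) = 4 + \left(81 + 16 - 72 - 18\right) = 4 + 7 = 11$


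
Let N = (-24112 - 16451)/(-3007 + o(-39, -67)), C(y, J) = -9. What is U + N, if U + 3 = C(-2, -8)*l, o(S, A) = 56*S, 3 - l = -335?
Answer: -15766032/5191 ≈ -3037.2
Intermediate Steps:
l = 338 (l = 3 - 1*(-335) = 3 + 335 = 338)
N = 40563/5191 (N = (-24112 - 16451)/(-3007 + 56*(-39)) = -40563/(-3007 - 2184) = -40563/(-5191) = -40563*(-1/5191) = 40563/5191 ≈ 7.8141)
U = -3045 (U = -3 - 9*338 = -3 - 3042 = -3045)
U + N = -3045 + 40563/5191 = -15766032/5191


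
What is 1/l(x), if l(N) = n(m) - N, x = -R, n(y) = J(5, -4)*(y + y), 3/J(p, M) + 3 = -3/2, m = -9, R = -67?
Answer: -1/55 ≈ -0.018182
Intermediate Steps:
J(p, M) = -2/3 (J(p, M) = 3/(-3 - 3/2) = 3/(-9/2) = 3*(-2/9) = -2/3)
n(y) = -4*y/3 (n(y) = -2*(y + y)/3 = -4*y/3)
x = 67 (x = -1*(-67) = 67)
l(N) = 12 - N (l(N) = -4/3*(-9) - N = 12 - N)
1/l(x) = 1/(12 - 1*67) = 1/(12 - 67) = 1/(-55) = -1/55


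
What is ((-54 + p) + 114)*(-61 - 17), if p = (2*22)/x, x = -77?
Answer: -32448/7 ≈ -4635.4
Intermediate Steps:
p = -4/7 (p = (2*22)/(-77) = 44*(-1/77) = -4/7 ≈ -0.57143)
((-54 + p) + 114)*(-61 - 17) = ((-54 - 4/7) + 114)*(-61 - 17) = (-382/7 + 114)*(-78) = (416/7)*(-78) = -32448/7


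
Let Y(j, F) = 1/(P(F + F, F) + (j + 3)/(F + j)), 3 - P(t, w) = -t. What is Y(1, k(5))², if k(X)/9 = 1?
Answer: 25/11449 ≈ 0.0021836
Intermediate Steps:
k(X) = 9 (k(X) = 9*1 = 9)
P(t, w) = 3 + t (P(t, w) = 3 - (-1)*t = 3 + t)
Y(j, F) = 1/(3 + 2*F + (3 + j)/(F + j)) (Y(j, F) = 1/((3 + (F + F)) + (j + 3)/(F + j)) = 1/((3 + 2*F) + (3 + j)/(F + j)) = 1/(3 + 2*F + (3 + j)/(F + j)))
Y(1, k(5))² = ((9 + 1)/(3 + 1 + 9*(3 + 2*9) + 1*(3 + 2*9)))² = (10/(3 + 1 + 9*(3 + 18) + 1*(3 + 18)))² = (10/(3 + 1 + 9*21 + 1*21))² = (10/(3 + 1 + 189 + 21))² = (10/214)² = ((1/214)*10)² = (5/107)² = 25/11449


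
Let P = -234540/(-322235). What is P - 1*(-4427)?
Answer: 285353777/64447 ≈ 4427.7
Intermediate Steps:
P = 46908/64447 (P = -234540*(-1/322235) = 46908/64447 ≈ 0.72785)
P - 1*(-4427) = 46908/64447 - 1*(-4427) = 46908/64447 + 4427 = 285353777/64447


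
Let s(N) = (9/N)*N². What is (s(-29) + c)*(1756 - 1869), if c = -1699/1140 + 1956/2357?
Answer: 79447642579/2686980 ≈ 29568.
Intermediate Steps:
c = -1774703/2686980 (c = -1699*1/1140 + 1956*(1/2357) = -1699/1140 + 1956/2357 = -1774703/2686980 ≈ -0.66048)
s(N) = 9*N
(s(-29) + c)*(1756 - 1869) = (9*(-29) - 1774703/2686980)*(1756 - 1869) = (-261 - 1774703/2686980)*(-113) = -703076483/2686980*(-113) = 79447642579/2686980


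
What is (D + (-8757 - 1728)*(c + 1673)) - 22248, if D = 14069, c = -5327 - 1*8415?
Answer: 126535286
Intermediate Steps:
c = -13742 (c = -5327 - 8415 = -13742)
(D + (-8757 - 1728)*(c + 1673)) - 22248 = (14069 + (-8757 - 1728)*(-13742 + 1673)) - 22248 = (14069 - 10485*(-12069)) - 22248 = (14069 + 126543465) - 22248 = 126557534 - 22248 = 126535286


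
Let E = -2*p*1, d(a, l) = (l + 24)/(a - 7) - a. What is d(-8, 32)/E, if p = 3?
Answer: -32/45 ≈ -0.71111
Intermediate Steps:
d(a, l) = -a + (24 + l)/(-7 + a) (d(a, l) = (24 + l)/(-7 + a) - a = -a + (24 + l)/(-7 + a))
E = -6 (E = -2*3*1 = -6*1 = -6)
d(-8, 32)/E = ((24 + 32 - 1*(-8)² + 7*(-8))/(-7 - 8))/(-6) = ((24 + 32 - 1*64 - 56)/(-15))*(-⅙) = -(24 + 32 - 64 - 56)/15*(-⅙) = -1/15*(-64)*(-⅙) = (64/15)*(-⅙) = -32/45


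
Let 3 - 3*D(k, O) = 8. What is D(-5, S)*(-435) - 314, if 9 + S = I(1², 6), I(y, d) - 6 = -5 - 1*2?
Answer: 411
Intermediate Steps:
I(y, d) = -1 (I(y, d) = 6 + (-5 - 1*2) = 6 + (-5 - 2) = 6 - 7 = -1)
S = -10 (S = -9 - 1 = -10)
D(k, O) = -5/3 (D(k, O) = 1 - ⅓*8 = 1 - 8/3 = -5/3)
D(-5, S)*(-435) - 314 = -5/3*(-435) - 314 = 725 - 314 = 411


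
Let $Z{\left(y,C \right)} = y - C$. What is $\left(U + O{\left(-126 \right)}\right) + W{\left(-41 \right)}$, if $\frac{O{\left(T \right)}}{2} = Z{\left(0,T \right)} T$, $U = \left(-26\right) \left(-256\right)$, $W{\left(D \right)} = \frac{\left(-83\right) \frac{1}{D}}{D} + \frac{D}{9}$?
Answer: $- \frac{379747052}{15129} \approx -25101.0$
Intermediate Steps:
$W{\left(D \right)} = - \frac{83}{D^{2}} + \frac{D}{9}$ ($W{\left(D \right)} = - \frac{83}{D^{2}} + D \frac{1}{9} = - \frac{83}{D^{2}} + \frac{D}{9}$)
$U = 6656$
$O{\left(T \right)} = - 2 T^{2}$ ($O{\left(T \right)} = 2 \left(0 - T\right) T = 2 - T T = 2 \left(- T^{2}\right) = - 2 T^{2}$)
$\left(U + O{\left(-126 \right)}\right) + W{\left(-41 \right)} = \left(6656 - 2 \left(-126\right)^{2}\right) + \left(- \frac{83}{1681} + \frac{1}{9} \left(-41\right)\right) = \left(6656 - 31752\right) - \frac{69668}{15129} = -25096 - \frac{69668}{15129} = - \frac{379747052}{15129}$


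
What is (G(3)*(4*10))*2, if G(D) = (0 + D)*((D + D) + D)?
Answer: 2160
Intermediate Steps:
G(D) = 3*D**2 (G(D) = D*(2*D + D) = D*(3*D) = 3*D**2)
(G(3)*(4*10))*2 = ((3*3**2)*(4*10))*2 = ((3*9)*40)*2 = (27*40)*2 = 1080*2 = 2160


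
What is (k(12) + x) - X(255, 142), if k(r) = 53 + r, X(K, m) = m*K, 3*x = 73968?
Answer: -11489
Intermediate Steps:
x = 24656 (x = (1/3)*73968 = 24656)
X(K, m) = K*m
(k(12) + x) - X(255, 142) = ((53 + 12) + 24656) - 255*142 = (65 + 24656) - 1*36210 = 24721 - 36210 = -11489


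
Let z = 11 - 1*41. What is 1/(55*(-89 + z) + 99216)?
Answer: 1/92671 ≈ 1.0791e-5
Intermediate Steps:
z = -30 (z = 11 - 41 = -30)
1/(55*(-89 + z) + 99216) = 1/(55*(-89 - 30) + 99216) = 1/(55*(-119) + 99216) = 1/(-6545 + 99216) = 1/92671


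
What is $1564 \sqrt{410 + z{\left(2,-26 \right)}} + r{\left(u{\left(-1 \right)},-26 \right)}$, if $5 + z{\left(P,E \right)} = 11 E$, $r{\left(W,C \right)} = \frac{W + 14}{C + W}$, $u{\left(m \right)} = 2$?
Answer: $- \frac{2}{3} + 1564 \sqrt{119} \approx 17061.0$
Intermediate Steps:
$r{\left(W,C \right)} = \frac{14 + W}{C + W}$
$z{\left(P,E \right)} = -5 + 11 E$
$1564 \sqrt{410 + z{\left(2,-26 \right)}} + r{\left(u{\left(-1 \right)},-26 \right)} = 1564 \sqrt{410 + \left(-5 + 11 \left(-26\right)\right)} + \frac{14 + 2}{-26 + 2} = 1564 \sqrt{410 - 291} + \frac{1}{-24} \cdot 16 = 1564 \sqrt{410 - 291} - \frac{2}{3} = 1564 \sqrt{119} - \frac{2}{3} = - \frac{2}{3} + 1564 \sqrt{119}$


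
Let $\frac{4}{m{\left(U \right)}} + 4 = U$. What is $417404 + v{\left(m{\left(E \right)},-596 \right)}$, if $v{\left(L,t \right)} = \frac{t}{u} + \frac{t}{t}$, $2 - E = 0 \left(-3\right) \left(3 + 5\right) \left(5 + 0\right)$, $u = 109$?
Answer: $\frac{45496549}{109} \approx 4.174 \cdot 10^{5}$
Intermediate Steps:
$E = 2$ ($E = 2 - 0 \left(-3\right) \left(3 + 5\right) \left(5 + 0\right) = 2 - 0 \cdot 8 \cdot 5 = 2 - 0 \cdot 40 = 2 - 0 = 2 + 0 = 2$)
$m{\left(U \right)} = \frac{4}{-4 + U}$
$v{\left(L,t \right)} = 1 + \frac{t}{109}$ ($v{\left(L,t \right)} = \frac{t}{109} + \frac{t}{t} = t \frac{1}{109} + 1 = \frac{t}{109} + 1 = 1 + \frac{t}{109}$)
$417404 + v{\left(m{\left(E \right)},-596 \right)} = 417404 + \left(1 + \frac{1}{109} \left(-596\right)\right) = 417404 + \left(1 - \frac{596}{109}\right) = 417404 - \frac{487}{109} = \frac{45496549}{109}$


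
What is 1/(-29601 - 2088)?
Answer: -1/31689 ≈ -3.1557e-5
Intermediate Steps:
1/(-29601 - 2088) = 1/(-31689) = -1/31689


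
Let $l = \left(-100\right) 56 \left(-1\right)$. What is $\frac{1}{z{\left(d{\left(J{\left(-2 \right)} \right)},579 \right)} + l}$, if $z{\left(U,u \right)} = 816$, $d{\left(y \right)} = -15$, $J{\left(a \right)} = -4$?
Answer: $\frac{1}{6416} \approx 0.00015586$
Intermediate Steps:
$l = 5600$ ($l = \left(-5600\right) \left(-1\right) = 5600$)
$\frac{1}{z{\left(d{\left(J{\left(-2 \right)} \right)},579 \right)} + l} = \frac{1}{816 + 5600} = \frac{1}{6416}$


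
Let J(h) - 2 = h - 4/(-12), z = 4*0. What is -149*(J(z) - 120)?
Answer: 52597/3 ≈ 17532.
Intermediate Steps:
z = 0
J(h) = 7/3 + h (J(h) = 2 + (h - 4/(-12)) = 2 + (h - 4*(-1/12)) = 2 + (h + ⅓) = 2 + (⅓ + h) = 7/3 + h)
-149*(J(z) - 120) = -149*((7/3 + 0) - 120) = -149*(7/3 - 120) = -149*(-353/3) = 52597/3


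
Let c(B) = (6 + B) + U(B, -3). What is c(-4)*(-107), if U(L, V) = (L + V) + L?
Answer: 963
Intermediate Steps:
U(L, V) = V + 2*L
c(B) = 3 + 3*B (c(B) = (6 + B) + (-3 + 2*B) = 3 + 3*B)
c(-4)*(-107) = (3 + 3*(-4))*(-107) = (3 - 12)*(-107) = -9*(-107) = 963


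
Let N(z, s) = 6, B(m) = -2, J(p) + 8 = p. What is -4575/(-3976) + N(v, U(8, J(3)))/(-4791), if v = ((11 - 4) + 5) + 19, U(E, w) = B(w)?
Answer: 7298323/6349672 ≈ 1.1494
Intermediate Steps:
J(p) = -8 + p
U(E, w) = -2
v = 31 (v = (7 + 5) + 19 = 12 + 19 = 31)
-4575/(-3976) + N(v, U(8, J(3)))/(-4791) = -4575/(-3976) + 6/(-4791) = -4575*(-1/3976) + 6*(-1/4791) = 4575/3976 - 2/1597 = 7298323/6349672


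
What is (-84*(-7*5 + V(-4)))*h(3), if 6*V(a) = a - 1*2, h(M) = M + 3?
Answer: 18144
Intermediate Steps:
h(M) = 3 + M
V(a) = -⅓ + a/6 (V(a) = (a - 1*2)/6 = (a - 2)/6 = (-2 + a)/6 = -⅓ + a/6)
(-84*(-7*5 + V(-4)))*h(3) = (-84*(-7*5 + (-⅓ + (⅙)*(-4))))*(3 + 3) = -84*(-35 + (-⅓ - ⅔))*6 = -84*(-35 - 1)*6 = -84*(-36)*6 = 3024*6 = 18144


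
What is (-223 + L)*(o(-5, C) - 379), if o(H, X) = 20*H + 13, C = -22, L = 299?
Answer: -35416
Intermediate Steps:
o(H, X) = 13 + 20*H
(-223 + L)*(o(-5, C) - 379) = (-223 + 299)*((13 + 20*(-5)) - 379) = 76*((13 - 100) - 379) = 76*(-87 - 379) = 76*(-466) = -35416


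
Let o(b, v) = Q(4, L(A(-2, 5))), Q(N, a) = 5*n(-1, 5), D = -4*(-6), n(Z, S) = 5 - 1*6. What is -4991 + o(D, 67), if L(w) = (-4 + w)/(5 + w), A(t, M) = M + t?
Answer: -4996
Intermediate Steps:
L(w) = (-4 + w)/(5 + w)
n(Z, S) = -1 (n(Z, S) = 5 - 6 = -1)
D = 24
Q(N, a) = -5 (Q(N, a) = 5*(-1) = -5)
o(b, v) = -5
-4991 + o(D, 67) = -4991 - 5 = -4996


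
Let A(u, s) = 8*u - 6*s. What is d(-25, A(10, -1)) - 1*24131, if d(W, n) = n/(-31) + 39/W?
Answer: -18704884/775 ≈ -24135.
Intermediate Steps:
A(u, s) = -6*s + 8*u
d(W, n) = 39/W - n/31 (d(W, n) = n*(-1/31) + 39/W = -n/31 + 39/W = 39/W - n/31)
d(-25, A(10, -1)) - 1*24131 = (39/(-25) - (-6*(-1) + 8*10)/31) - 1*24131 = (39*(-1/25) - (6 + 80)/31) - 24131 = (-39/25 - 1/31*86) - 24131 = (-39/25 - 86/31) - 24131 = -3359/775 - 24131 = -18704884/775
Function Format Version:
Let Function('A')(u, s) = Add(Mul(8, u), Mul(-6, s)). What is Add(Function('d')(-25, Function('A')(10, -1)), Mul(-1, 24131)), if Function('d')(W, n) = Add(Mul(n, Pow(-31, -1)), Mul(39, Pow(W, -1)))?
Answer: Rational(-18704884, 775) ≈ -24135.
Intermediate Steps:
Function('A')(u, s) = Add(Mul(-6, s), Mul(8, u))
Function('d')(W, n) = Add(Mul(39, Pow(W, -1)), Mul(Rational(-1, 31), n)) (Function('d')(W, n) = Add(Mul(n, Rational(-1, 31)), Mul(39, Pow(W, -1))) = Add(Mul(Rational(-1, 31), n), Mul(39, Pow(W, -1))) = Add(Mul(39, Pow(W, -1)), Mul(Rational(-1, 31), n)))
Add(Function('d')(-25, Function('A')(10, -1)), Mul(-1, 24131)) = Add(Add(Mul(39, Pow(-25, -1)), Mul(Rational(-1, 31), Add(Mul(-6, -1), Mul(8, 10)))), Mul(-1, 24131)) = Add(Add(Mul(39, Rational(-1, 25)), Mul(Rational(-1, 31), Add(6, 80))), -24131) = Add(Add(Rational(-39, 25), Mul(Rational(-1, 31), 86)), -24131) = Add(Add(Rational(-39, 25), Rational(-86, 31)), -24131) = Add(Rational(-3359, 775), -24131) = Rational(-18704884, 775)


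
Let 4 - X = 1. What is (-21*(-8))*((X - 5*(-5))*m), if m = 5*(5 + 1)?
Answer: 141120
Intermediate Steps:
X = 3 (X = 4 - 1*1 = 4 - 1 = 3)
m = 30 (m = 5*6 = 30)
(-21*(-8))*((X - 5*(-5))*m) = (-21*(-8))*((3 - 5*(-5))*30) = 168*((3 + 25)*30) = 168*(28*30) = 168*840 = 141120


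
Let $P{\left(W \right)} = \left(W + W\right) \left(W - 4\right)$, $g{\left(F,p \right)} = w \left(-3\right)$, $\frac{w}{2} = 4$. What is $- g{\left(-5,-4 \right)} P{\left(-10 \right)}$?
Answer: $6720$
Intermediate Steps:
$w = 8$ ($w = 2 \cdot 4 = 8$)
$g{\left(F,p \right)} = -24$ ($g{\left(F,p \right)} = 8 \left(-3\right) = -24$)
$P{\left(W \right)} = 2 W \left(-4 + W\right)$
$- g{\left(-5,-4 \right)} P{\left(-10 \right)} = \left(-1\right) \left(-24\right) 2 \left(-10\right) \left(-4 - 10\right) = 24 \cdot 2 \left(-10\right) \left(-14\right) = 24 \cdot 280 = 6720$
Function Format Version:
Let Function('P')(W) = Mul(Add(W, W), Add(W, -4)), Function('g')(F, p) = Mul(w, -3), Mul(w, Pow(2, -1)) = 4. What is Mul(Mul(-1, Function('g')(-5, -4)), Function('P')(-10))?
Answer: 6720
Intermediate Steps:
w = 8 (w = Mul(2, 4) = 8)
Function('g')(F, p) = -24 (Function('g')(F, p) = Mul(8, -3) = -24)
Function('P')(W) = Mul(2, W, Add(-4, W)) (Function('P')(W) = Mul(Mul(2, W), Add(-4, W)) = Mul(2, W, Add(-4, W)))
Mul(Mul(-1, Function('g')(-5, -4)), Function('P')(-10)) = Mul(Mul(-1, -24), Mul(2, -10, Add(-4, -10))) = Mul(24, Mul(2, -10, -14)) = Mul(24, 280) = 6720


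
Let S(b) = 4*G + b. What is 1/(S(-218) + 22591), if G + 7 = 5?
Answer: 1/22365 ≈ 4.4713e-5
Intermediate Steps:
G = -2 (G = -7 + 5 = -2)
S(b) = -8 + b (S(b) = 4*(-2) + b = -8 + b)
1/(S(-218) + 22591) = 1/((-8 - 218) + 22591) = 1/(-226 + 22591) = 1/22365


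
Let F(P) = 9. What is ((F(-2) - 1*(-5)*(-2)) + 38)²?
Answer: 1369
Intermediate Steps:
((F(-2) - 1*(-5)*(-2)) + 38)² = ((9 - 1*(-5)*(-2)) + 38)² = ((9 + 5*(-2)) + 38)² = ((9 - 10) + 38)² = (-1 + 38)² = 37² = 1369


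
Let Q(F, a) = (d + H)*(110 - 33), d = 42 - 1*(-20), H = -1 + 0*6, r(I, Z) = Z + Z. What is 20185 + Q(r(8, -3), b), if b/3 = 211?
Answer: 24882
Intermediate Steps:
r(I, Z) = 2*Z
H = -1 (H = -1 + 0 = -1)
b = 633 (b = 3*211 = 633)
d = 62 (d = 42 + 20 = 62)
Q(F, a) = 4697 (Q(F, a) = (62 - 1)*(110 - 33) = 61*77 = 4697)
20185 + Q(r(8, -3), b) = 20185 + 4697 = 24882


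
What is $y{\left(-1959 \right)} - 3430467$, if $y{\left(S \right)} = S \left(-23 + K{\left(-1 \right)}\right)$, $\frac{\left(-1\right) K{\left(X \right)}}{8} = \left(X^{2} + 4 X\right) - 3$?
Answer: $-3479442$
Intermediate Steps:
$K{\left(X \right)} = 24 - 32 X - 8 X^{2}$ ($K{\left(X \right)} = - 8 \left(\left(X^{2} + 4 X\right) - 3\right) = - 8 \left(-3 + X^{2} + 4 X\right) = 24 - 32 X - 8 X^{2}$)
$y{\left(S \right)} = 25 S$ ($y{\left(S \right)} = S \left(-23 - \left(-56 + 8\right)\right) = S \left(-23 + \left(24 + 32 - 8\right)\right) = S \left(-23 + 48\right) = S 25 = 25 S$)
$y{\left(-1959 \right)} - 3430467 = 25 \left(-1959\right) - 3430467 = -48975 - 3430467 = -3479442$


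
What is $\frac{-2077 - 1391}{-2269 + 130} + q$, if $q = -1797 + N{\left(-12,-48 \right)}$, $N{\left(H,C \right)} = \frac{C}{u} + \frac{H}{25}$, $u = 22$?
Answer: $- \frac{352550791}{196075} \approx -1798.0$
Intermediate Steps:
$N{\left(H,C \right)} = \frac{C}{22} + \frac{H}{25}$
$q = - \frac{494907}{275}$ ($q = -1797 + \left(\frac{1}{22} \left(-48\right) + \frac{1}{25} \left(-12\right)\right) = -1797 - \frac{732}{275} = - \frac{494907}{275} \approx -1799.7$)
$\frac{-2077 - 1391}{-2269 + 130} + q = \frac{-2077 - 1391}{-2269 + 130} - \frac{494907}{275} = - \frac{3468}{-2139} - \frac{494907}{275} = \left(-3468\right) \left(- \frac{1}{2139}\right) - \frac{494907}{275} = \frac{1156}{713} - \frac{494907}{275} = - \frac{352550791}{196075}$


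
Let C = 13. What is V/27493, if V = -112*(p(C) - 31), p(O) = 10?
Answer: 2352/27493 ≈ 0.085549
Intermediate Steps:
V = 2352 (V = -112*(10 - 31) = -112*(-21) = 2352)
V/27493 = 2352/27493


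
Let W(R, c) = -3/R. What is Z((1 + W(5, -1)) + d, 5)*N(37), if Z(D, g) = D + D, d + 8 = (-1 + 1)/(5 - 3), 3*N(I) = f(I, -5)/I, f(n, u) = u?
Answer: 76/111 ≈ 0.68468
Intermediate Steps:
N(I) = -5/(3*I) (N(I) = (-5/I)/3 = -5/(3*I))
d = -8 (d = -8 + (-1 + 1)/(5 - 3) = -8 + 0/2 = -8 + 0*(½) = -8 + 0 = -8)
Z(D, g) = 2*D
Z((1 + W(5, -1)) + d, 5)*N(37) = (2*((1 - 3/5) - 8))*(-5/3/37) = (2*((1 - 3*⅕) - 8))*(-5/3*1/37) = (2*((1 - ⅗) - 8))*(-5/111) = (2*(⅖ - 8))*(-5/111) = (2*(-38/5))*(-5/111) = -76/5*(-5/111) = 76/111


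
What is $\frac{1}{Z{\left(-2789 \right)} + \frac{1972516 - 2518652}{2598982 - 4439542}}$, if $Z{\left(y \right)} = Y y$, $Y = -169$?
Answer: $\frac{230070}{108441492137} \approx 2.1216 \cdot 10^{-6}$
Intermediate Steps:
$Z{\left(y \right)} = - 169 y$
$\frac{1}{Z{\left(-2789 \right)} + \frac{1972516 - 2518652}{2598982 - 4439542}} = \frac{1}{\left(-169\right) \left(-2789\right) + \frac{1972516 - 2518652}{2598982 - 4439542}} = \frac{1}{471341 - \frac{546136}{-1840560}} = \frac{1}{471341 - - \frac{68267}{230070}} = \frac{1}{471341 + \frac{68267}{230070}} = \frac{1}{\frac{108441492137}{230070}} = \frac{230070}{108441492137}$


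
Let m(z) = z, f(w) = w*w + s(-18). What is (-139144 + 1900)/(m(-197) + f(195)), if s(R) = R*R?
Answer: -34311/9538 ≈ -3.5973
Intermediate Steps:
s(R) = R²
f(w) = 324 + w² (f(w) = w*w + (-18)² = w² + 324 = 324 + w²)
(-139144 + 1900)/(m(-197) + f(195)) = (-139144 + 1900)/(-197 + (324 + 195²)) = -137244/(-197 + (324 + 38025)) = -137244/(-197 + 38349) = -137244/38152 = -137244*1/38152 = -34311/9538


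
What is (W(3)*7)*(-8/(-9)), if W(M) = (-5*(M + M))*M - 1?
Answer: -5096/9 ≈ -566.22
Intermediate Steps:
W(M) = -1 - 10*M**2 (W(M) = (-10*M)*M - 1 = -10*M**2 - 1 = -1 - 10*M**2)
(W(3)*7)*(-8/(-9)) = ((-1 - 10*3**2)*7)*(-8/(-9)) = ((-1 - 10*9)*7)*(-8*(-1/9)) = ((-1 - 90)*7)*(8/9) = -91*7*(8/9) = -637*8/9 = -5096/9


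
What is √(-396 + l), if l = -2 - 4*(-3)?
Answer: I*√386 ≈ 19.647*I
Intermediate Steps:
l = 10 (l = -2 + 12 = 10)
√(-396 + l) = √(-396 + 10) = √(-386) = I*√386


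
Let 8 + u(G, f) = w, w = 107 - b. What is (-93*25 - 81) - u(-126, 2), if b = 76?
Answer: -2429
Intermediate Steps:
w = 31 (w = 107 - 1*76 = 107 - 76 = 31)
u(G, f) = 23 (u(G, f) = -8 + 31 = 23)
(-93*25 - 81) - u(-126, 2) = (-93*25 - 81) - 1*23 = (-2325 - 81) - 23 = -2406 - 23 = -2429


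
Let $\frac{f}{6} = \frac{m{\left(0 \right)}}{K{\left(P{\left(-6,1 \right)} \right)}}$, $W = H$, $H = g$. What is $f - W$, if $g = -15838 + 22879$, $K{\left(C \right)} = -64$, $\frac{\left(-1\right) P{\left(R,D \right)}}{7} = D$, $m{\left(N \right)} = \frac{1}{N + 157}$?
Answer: $- \frac{35373987}{5024} \approx -7041.0$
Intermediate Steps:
$m{\left(N \right)} = \frac{1}{157 + N}$
$P{\left(R,D \right)} = - 7 D$
$g = 7041$
$H = 7041$
$W = 7041$
$f = - \frac{3}{5024}$ ($f = 6 \frac{1}{\left(157 + 0\right) \left(-64\right)} = 6 \cdot \frac{1}{157} \left(- \frac{1}{64}\right) = 6 \left(- \frac{1}{10048}\right) = - \frac{3}{5024} \approx -0.00059713$)
$f - W = - \frac{3}{5024} - 7041 = - \frac{35373987}{5024}$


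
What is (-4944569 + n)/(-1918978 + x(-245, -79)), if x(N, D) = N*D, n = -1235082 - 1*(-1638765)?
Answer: 4540886/1899623 ≈ 2.3904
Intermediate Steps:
n = 403683 (n = -1235082 + 1638765 = 403683)
x(N, D) = D*N
(-4944569 + n)/(-1918978 + x(-245, -79)) = (-4944569 + 403683)/(-1918978 - 79*(-245)) = -4540886/(-1918978 + 19355) = -4540886/(-1899623) = -4540886*(-1/1899623) = 4540886/1899623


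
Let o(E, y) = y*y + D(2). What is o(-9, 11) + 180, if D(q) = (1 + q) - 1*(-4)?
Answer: 308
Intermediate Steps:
D(q) = 5 + q (D(q) = (1 + q) + 4 = 5 + q)
o(E, y) = 7 + y² (o(E, y) = y*y + (5 + 2) = y² + 7 = 7 + y²)
o(-9, 11) + 180 = (7 + 11²) + 180 = (7 + 121) + 180 = 128 + 180 = 308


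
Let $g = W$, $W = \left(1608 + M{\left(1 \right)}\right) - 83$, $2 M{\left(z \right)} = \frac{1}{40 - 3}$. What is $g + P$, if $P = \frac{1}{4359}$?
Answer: $\frac{491917583}{322566} \approx 1525.0$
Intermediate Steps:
$M{\left(z \right)} = \frac{1}{74}$ ($M{\left(z \right)} = \frac{1}{2 \left(40 - 3\right)} = \frac{1}{2 \cdot 37} = \frac{1}{2} \cdot \frac{1}{37} = \frac{1}{74}$)
$W = \frac{112851}{74}$ ($W = \left(1608 + \frac{1}{74}\right) - 83 = \frac{118993}{74} - 83 = \frac{112851}{74} \approx 1525.0$)
$P = \frac{1}{4359} \approx 0.00022941$
$g = \frac{112851}{74} \approx 1525.0$
$g + P = \frac{112851}{74} + \frac{1}{4359} = \frac{491917583}{322566}$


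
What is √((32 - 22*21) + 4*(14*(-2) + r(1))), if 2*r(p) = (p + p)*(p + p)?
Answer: I*√534 ≈ 23.108*I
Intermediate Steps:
r(p) = 2*p² (r(p) = ((p + p)*(p + p))/2 = ((2*p)*(2*p))/2 = (4*p²)/2 = 2*p²)
√((32 - 22*21) + 4*(14*(-2) + r(1))) = √((32 - 22*21) + 4*(14*(-2) + 2*1²)) = √((32 - 462) + 4*(-28 + 2*1)) = √(-430 + 4*(-28 + 2)) = √(-430 + 4*(-26)) = √(-430 - 104) = √(-534) = I*√534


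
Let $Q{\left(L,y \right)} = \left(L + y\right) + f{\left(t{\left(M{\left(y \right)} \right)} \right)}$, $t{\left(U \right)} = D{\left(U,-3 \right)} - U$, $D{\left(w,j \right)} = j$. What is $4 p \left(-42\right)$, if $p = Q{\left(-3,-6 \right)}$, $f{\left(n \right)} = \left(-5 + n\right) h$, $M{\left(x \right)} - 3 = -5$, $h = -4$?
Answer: $-2520$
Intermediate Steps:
$M{\left(x \right)} = -2$ ($M{\left(x \right)} = 3 - 5 = -2$)
$t{\left(U \right)} = -3 - U$
$f{\left(n \right)} = 20 - 4 n$ ($f{\left(n \right)} = \left(-5 + n\right) \left(-4\right) = 20 - 4 n$)
$Q{\left(L,y \right)} = 24 + L + y$ ($Q{\left(L,y \right)} = \left(L + y\right) + \left(20 - 4 \left(-3 - -2\right)\right) = \left(L + y\right) + \left(20 - 4 \left(-3 + 2\right)\right) = \left(L + y\right) + \left(20 - -4\right) = \left(L + y\right) + \left(20 + 4\right) = \left(L + y\right) + 24 = 24 + L + y$)
$p = 15$ ($p = 24 - 3 - 6 = 15$)
$4 p \left(-42\right) = 4 \cdot 15 \left(-42\right) = 60 \left(-42\right) = -2520$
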